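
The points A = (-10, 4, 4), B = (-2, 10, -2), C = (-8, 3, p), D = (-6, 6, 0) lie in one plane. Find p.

Normal to plane ABD: n = (-12, 8, -8); plane equation n·P = 120.
Requiring n·C = 120: (-8)p + (120) = 120.
So p = 0.

0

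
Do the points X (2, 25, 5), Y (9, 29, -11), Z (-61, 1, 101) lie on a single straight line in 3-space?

No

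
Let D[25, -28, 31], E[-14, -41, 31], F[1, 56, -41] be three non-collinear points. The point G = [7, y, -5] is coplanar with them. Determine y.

Coplanarity requires DE · (DF × DG) = 0.
DE = (-39, -13, 0), DF = (-24, 84, -72); the triple product is linear in y with coefficient -2808 and constant term 33696.
Setting it to zero: y = 12.

12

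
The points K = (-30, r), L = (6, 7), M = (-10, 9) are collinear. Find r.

23/2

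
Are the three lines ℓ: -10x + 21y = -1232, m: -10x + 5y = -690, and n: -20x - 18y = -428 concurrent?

Intersecting ℓ and m: solving the 2×2 system gives (x, y) = (833/16, -271/8).
Substitute into n: (-20)(833/16) + (-18)(-271/8) = -863/2.
But n requires -428 ≠ -863/2, so the three lines have no common point.

No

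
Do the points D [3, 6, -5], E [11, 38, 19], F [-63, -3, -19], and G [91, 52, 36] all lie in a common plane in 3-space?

No

With D as base: DE = (8, 32, 24), DF = (-66, -9, -14), DG = (88, 46, 41).
DF × DG = (275, 1474, -2244).
DE · (DF × DG) = -4488.
Since -4488 ≠ 0, the four points are not coplanar.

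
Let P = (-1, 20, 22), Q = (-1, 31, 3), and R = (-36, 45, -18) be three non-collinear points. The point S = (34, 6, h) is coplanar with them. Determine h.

43

Coplanarity requires PQ · (PR × PS) = 0.
PQ = (0, 11, -19), PR = (-35, 25, -40); the triple product is linear in h with coefficient 385 and constant term -16555.
Setting it to zero: h = 43.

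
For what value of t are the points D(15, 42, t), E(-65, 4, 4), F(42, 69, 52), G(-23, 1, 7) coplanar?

Coplanarity ⇔ det[DE; DF; DG] = 0.
Expanding, this is linear in t: (3051)t + (-103734) = 0.
So t = 34.

34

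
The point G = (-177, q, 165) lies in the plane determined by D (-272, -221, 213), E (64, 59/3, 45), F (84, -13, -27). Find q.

-460/3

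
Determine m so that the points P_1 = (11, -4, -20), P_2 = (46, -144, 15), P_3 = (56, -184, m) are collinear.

Direction P_1P_2 = (35, -140, 35). From the x-coordinate of P_3, the parameter along the line is τ = (56 − 11)/35 = 9/7.
Then m = (-20) + 9/7·(35) = 25.

25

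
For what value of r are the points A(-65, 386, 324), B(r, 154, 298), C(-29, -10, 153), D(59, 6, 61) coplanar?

-111

Coplanarity ⇔ det[AB; AC; AD] = 0.
Expanding, this is linear in r: (39168)r + (4347648) = 0.
So r = -111.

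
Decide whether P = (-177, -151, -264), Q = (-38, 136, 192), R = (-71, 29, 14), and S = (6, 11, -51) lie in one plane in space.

Yes

The four points are coplanar iff the 3×3 determinant with rows PQ, PR, PS is zero.
Rows: (139, 287, 456), (106, 180, 278), (183, 162, 213).
Expanding along the first row: (139)(-6696) − (287)(-28296) + (456)(-15768) = 0.
Zero determinant ⇒ coplanar.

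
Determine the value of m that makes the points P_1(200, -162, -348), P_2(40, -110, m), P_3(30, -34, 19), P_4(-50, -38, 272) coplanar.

Normal to plane P_1P_3P_4: n = (33852, 13650, 10920); plane equation n·P = 758940.
Requiring n·P_2 = 758940: (10920)m + (-147420) = 758940.
So m = 83.

83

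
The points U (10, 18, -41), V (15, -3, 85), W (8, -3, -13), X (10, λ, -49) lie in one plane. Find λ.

21

Normal to plane UVW: n = (2058, -392, -147); plane equation n·P = 19551.
Requiring n·X = 19551: (-392)λ + (27783) = 19551.
So λ = 21.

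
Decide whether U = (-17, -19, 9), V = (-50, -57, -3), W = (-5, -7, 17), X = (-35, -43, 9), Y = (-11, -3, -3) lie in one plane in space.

No

The plane through U, V, W has normal n = UV × UW = (-160, 120, 60) and equation n·P = 980.
Checking the remaining points: n·X = 980, n·Y = 1220.
Since n·Y = 1220 ≠ 980, Y is off the plane and the points are not all coplanar.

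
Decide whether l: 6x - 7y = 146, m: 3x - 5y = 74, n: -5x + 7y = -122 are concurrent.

No

The three lines meet at one point iff the augmented coefficient matrix [aᵢ bᵢ cᵢ] has rank < 3, i.e. its determinant vanishes.
Here the determinant is -4.
Nonzero, so no common point exists.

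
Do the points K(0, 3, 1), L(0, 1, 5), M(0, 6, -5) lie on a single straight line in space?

Yes

KL = (0, -2, 4), KM = (0, 3, -6).
Each component of KM is -3/2 times the corresponding component of KL, so KM = -3/2·KL and the points are collinear.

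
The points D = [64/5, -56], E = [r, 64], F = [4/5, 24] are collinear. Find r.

Collinearity: (E − D) must be parallel to (F − D) = (-12, 80).
Cross-multiplying the components: (r − 64/5)·(80) = (120)·(-12).
Solving gives r = -26/5.

-26/5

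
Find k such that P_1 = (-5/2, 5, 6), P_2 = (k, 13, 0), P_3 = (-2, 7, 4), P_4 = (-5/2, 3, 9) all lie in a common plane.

Normal to plane P_1P_3P_4: n = (2, -3/2, -1); plane equation n·P = -37/2.
Requiring n·P_2 = -37/2: (2)k + (-39/2) = -37/2.
So k = 1/2.

1/2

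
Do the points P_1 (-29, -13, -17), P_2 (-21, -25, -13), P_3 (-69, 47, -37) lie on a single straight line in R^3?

P_1P_2 = (8, -12, 4), P_1P_3 = (-40, 60, -20).
P_1P_2 × P_1P_3 = (0, 0, 0).
The cross product vanishes, so the three points are collinear.

Yes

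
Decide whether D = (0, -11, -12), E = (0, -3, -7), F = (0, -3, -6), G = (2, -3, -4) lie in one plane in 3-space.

No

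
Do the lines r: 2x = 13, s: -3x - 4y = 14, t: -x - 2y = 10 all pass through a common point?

No

Intersecting r and s: solving the 2×2 system gives (x, y) = (13/2, -67/8).
Substitute into t: (-1)(13/2) + (-2)(-67/8) = 41/4.
But t requires 10 ≠ 41/4, so the three lines have no common point.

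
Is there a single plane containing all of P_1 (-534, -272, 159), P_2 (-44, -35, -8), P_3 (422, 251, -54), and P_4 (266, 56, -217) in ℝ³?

No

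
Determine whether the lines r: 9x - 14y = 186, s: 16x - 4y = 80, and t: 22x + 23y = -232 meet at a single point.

Yes

Intersecting r and s: solving the 2×2 system gives (x, y) = (2, -12).
Substitute into t: (22)(2) + (23)(-12) = -232.
This equals -232, so (2, -12) lies on all three lines and they are concurrent.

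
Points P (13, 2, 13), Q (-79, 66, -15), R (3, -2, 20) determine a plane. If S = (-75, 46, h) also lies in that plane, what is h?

2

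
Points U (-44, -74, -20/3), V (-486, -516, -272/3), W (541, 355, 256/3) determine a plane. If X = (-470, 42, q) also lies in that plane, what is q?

-21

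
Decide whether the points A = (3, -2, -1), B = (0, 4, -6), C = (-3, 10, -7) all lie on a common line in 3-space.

No

AB = (-3, 6, -5), AC = (-6, 12, -6).
Comparing components 2 and 3: (6)(-6) − (-5)(12) = 24 ≠ 0, so AB and AC are not parallel and the points are not collinear.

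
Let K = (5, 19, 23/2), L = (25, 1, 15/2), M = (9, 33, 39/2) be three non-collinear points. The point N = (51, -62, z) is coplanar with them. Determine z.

-35/2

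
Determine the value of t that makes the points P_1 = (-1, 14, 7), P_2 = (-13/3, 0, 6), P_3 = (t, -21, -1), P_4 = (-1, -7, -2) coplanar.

-17/3

Normal to plane P_1P_2P_4: n = (105, -30, 70); plane equation n·P = -35.
Requiring n·P_3 = -35: (105)t + (560) = -35.
So t = -17/3.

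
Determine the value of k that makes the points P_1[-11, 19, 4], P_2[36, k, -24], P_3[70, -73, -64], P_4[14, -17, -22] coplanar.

Normal to plane P_1P_3P_4: n = (-56, 406, -616); plane equation n·P = 5866.
Requiring n·P_2 = 5866: (406)k + (12768) = 5866.
So k = -17.

-17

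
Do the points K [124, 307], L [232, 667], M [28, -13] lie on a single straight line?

Yes

KL = (108, 360), KM = (-96, -320).
det[KL; KM] = (108)(-320) − (360)(-96) = 0.
The determinant is zero, so the points are collinear.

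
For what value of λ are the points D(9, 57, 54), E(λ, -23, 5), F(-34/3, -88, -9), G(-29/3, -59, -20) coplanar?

Coplanarity ⇔ det[DE; DF; DG] = 0.
Expanding, this is linear in λ: (3422)λ + (37642/3) = 0.
So λ = -11/3.

-11/3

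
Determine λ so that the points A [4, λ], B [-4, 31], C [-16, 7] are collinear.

Collinearity: (A − B) must be parallel to (C − B) = (-12, -24).
Cross-multiplying the components: (λ − 31)·(-12) = (8)·(-24).
Solving gives λ = 47.

47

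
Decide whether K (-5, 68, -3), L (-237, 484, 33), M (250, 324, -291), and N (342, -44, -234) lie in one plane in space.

No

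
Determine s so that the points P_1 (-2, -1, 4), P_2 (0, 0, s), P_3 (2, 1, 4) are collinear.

4

Direction P_1P_3 = (4, 2, 0). From the x-coordinate of P_2, the parameter along the line is τ = (0 − (-2))/4 = 1/2.
Then s = 4 + 1/2·(0) = 4.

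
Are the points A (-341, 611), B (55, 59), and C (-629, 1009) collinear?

AB = (396, -552), AC = (-288, 398).
Twice the signed area of △ABC is (396)(398) − (-552)(-288) = -1368.
The area is nonzero, so the three points are not collinear.

No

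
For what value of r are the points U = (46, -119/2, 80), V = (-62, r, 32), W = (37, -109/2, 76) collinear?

1/2

Direction UW = (-9, 5, -4). From the x-coordinate of V, the parameter along the line is τ = (-62 − 46)/(-9) = 12.
Then r = (-119/2) + 12·(5) = 1/2.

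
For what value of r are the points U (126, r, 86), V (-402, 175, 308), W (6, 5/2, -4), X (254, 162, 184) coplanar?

79

Coplanarity ⇔ det[UV; UW; UX] = 0.
Expanding, this is linear in r: (154080)r + (-12172320) = 0.
So r = 79.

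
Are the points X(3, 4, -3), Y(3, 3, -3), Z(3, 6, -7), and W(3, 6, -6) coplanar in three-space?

With X as base: XY = (0, -1, 0), XZ = (0, 2, -4), XW = (0, 2, -3).
XZ × XW = (2, 0, 0).
XY · (XZ × XW) = 0.
The scalar triple product vanishes, so the four points are coplanar.

Yes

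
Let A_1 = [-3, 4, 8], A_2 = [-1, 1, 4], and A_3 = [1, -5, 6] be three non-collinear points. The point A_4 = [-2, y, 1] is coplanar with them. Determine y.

A normal to the plane is n = A_1A_2 × A_1A_3 = (-30, -12, -6).
A_4 lies in the plane iff n · A_1A_4 = 0.
This gives (-12)y + (60) = 0, so y = 5.

5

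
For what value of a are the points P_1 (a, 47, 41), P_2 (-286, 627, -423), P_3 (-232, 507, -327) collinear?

Direction P_2P_3 = (54, -120, 96). From the y-coordinate of P_1, the parameter along the line is τ = (47 − 627)/(-120) = 29/6.
Then a = (-286) + 29/6·(54) = -25.

-25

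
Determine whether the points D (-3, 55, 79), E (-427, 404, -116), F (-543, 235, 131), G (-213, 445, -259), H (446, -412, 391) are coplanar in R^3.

No

The plane through D, E, F has normal n = DE × DF = (53248, 127348, 112140) and equation n·P = 15703456.
Checking the remaining points: n·G = 16283776, n·H = 15127972.
Since n·G = 16283776 ≠ 15703456, G is off the plane and the points are not all coplanar.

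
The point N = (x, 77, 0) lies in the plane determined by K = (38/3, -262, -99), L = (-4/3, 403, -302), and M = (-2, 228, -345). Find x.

44/3

The plane through K, L, M has equation −64120x − (1400/3)y + (8680/3)z = -976360.
Substituting N: (-64120)x + (-107800/3) = -976360, so x = 44/3.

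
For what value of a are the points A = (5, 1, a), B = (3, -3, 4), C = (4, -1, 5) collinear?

Direction BC = (1, 2, 1). From the x-coordinate of A, the parameter along the line is τ = (5 − 3)/1 = 2.
Then a = 4 + 2·(1) = 6.

6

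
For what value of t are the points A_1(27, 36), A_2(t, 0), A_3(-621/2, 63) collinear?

477

The three points are collinear iff det[A_1A_2; A_1A_3] = 0.
This determinant is linear in t: (27)t + (-12879) = 0, so t = 477.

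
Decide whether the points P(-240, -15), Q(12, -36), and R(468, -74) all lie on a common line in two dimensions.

Yes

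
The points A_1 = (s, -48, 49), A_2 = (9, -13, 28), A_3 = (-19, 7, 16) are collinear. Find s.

58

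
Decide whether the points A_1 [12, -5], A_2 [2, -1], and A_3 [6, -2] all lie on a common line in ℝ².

No

A_1A_2 = (-10, 4), A_1A_3 = (-6, 3).
If collinear, A_1A_3 would be a scalar multiple of A_1A_2. But (-10)·(3) ≠ (4)·(-6) (difference -6), so they are not parallel; the points are not collinear.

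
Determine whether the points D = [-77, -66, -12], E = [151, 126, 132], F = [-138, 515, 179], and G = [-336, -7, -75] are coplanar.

With D as base: DE = (228, 192, 144), DF = (-61, 581, 191), DG = (-259, 59, -63).
DF × DG = (-47872, -53312, 146880).
DE · (DF × DG) = 0.
The scalar triple product vanishes, so the four points are coplanar.

Yes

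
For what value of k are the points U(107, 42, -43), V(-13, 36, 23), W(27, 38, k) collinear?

Direction UV = (-120, -6, 66). From the x-coordinate of W, the parameter along the line is τ = (27 − 107)/(-120) = 2/3.
Then k = (-43) + 2/3·(66) = 1.

1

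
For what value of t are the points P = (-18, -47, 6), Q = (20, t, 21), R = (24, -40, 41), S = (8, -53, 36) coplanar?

Normal to plane PRS: n = (420, -350, -434); plane equation n·X = 6286.
Requiring n·Q = 6286: (-350)t + (-714) = 6286.
So t = -20.

-20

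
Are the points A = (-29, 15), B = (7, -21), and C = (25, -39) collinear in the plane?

Yes

AB = (36, -36), AC = (54, -54).
det[AB; AC] = (36)(-54) − (-36)(54) = 0.
The determinant is zero, so the points are collinear.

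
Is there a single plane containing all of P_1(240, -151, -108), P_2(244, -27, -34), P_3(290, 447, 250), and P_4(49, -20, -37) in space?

A normal to the plane through P_1, P_2, P_3 is n = P_1P_2 × P_1P_3 = (140, 2268, -3808).
The plane has equation n·P = 102396. For P_4: n·P_4 = 102396.
Equal, so P_4 lies in the plane and all four are coplanar.

Yes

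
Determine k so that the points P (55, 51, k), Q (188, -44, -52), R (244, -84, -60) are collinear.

-33

Direction QR = (56, -40, -8). From the x-coordinate of P, the parameter along the line is τ = (55 − 188)/56 = -19/8.
Then k = (-52) + (-19/8)·(-8) = -33.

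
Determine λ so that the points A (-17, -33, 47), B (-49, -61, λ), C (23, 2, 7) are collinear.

79

Collinearity requires AB × AC = 0; each component is linear in λ.
The x-component gives (-35)λ + (2765) = 0, so λ = 79.
The remaining components then also vanish.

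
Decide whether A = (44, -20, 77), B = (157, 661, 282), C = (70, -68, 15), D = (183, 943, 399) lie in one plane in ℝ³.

No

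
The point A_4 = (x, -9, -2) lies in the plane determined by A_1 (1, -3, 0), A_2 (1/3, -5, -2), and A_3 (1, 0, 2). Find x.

3

A normal to the plane is n = A_1A_2 × A_1A_3 = (2, 4/3, -2).
A_4 lies in the plane iff n · A_1A_4 = 0.
This gives (2)x + (-6) = 0, so x = 3.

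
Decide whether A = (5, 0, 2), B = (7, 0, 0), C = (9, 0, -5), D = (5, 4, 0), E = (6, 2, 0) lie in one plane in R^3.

No

The plane through A, B, C has normal n = AB × AC = (0, 6, 0) and equation n·P = 0.
Checking the remaining points: n·D = 24, n·E = 12.
Since n·D = 24 ≠ 0, D is off the plane and the points are not all coplanar.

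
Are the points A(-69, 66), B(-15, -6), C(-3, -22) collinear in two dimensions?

Yes

AB = (54, -72), AC = (66, -88).
det[AB; AC] = (54)(-88) − (-72)(66) = 0.
The determinant is zero, so the points are collinear.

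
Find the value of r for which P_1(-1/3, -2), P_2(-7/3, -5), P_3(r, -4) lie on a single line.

-5/3

The three points are collinear iff det[P_1P_2; P_1P_3] = 0.
This determinant is linear in r: (3)r + (5) = 0, so r = -5/3.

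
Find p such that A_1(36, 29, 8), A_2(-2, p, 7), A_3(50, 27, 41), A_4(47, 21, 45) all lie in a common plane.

Normal to plane A_1A_3A_4: n = (190, -155, -90); plane equation n·P = 1625.
Requiring n·A_2 = 1625: (-155)p + (-1010) = 1625.
So p = -17.

-17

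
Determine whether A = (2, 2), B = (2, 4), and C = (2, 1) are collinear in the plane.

AB = (0, 2), AC = (0, -1).
Checking proportionality: AC = -1/2·AB, so the vectors are parallel and the points are collinear.

Yes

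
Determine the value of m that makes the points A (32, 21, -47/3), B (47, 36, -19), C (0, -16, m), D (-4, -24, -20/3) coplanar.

-8

Coplanarity ⇔ det[AB; AC; AD] = 0.
Expanding, this is linear in m: (135)m + (1080) = 0.
So m = -8.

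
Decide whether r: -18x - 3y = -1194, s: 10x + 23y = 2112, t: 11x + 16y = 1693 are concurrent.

The three lines meet at one point iff the augmented coefficient matrix [aᵢ bᵢ cᵢ] has rank < 3, i.e. its determinant vanishes.
Here the determinant is -510.
Nonzero, so no common point exists.

No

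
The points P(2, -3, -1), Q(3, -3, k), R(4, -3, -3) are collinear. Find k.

Direction PR = (2, 0, -2). From the x-coordinate of Q, the parameter along the line is τ = (3 − 2)/2 = 1/2.
Then k = (-1) + 1/2·(-2) = -2.

-2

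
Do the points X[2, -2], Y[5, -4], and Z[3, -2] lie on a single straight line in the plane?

No

XY = (3, -2), XZ = (1, 0).
If collinear, XZ would be a scalar multiple of XY. But (3)·(0) ≠ (-2)·(1) (difference 2), so they are not parallel; the points are not collinear.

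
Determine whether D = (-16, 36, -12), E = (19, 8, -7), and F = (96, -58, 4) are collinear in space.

No

DE = (35, -28, 5), DF = (112, -94, 16).
DE × DF = (22, 0, -154).
The cross product is nonzero, so the points do not lie on one line.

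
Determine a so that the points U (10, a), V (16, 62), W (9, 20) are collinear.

26

Collinearity: (U − V) must be parallel to (W − V) = (-7, -42).
Cross-multiplying the components: (a − 62)·(-7) = (-6)·(-42).
Solving gives a = 26.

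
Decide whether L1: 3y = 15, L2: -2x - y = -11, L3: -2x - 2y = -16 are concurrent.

Yes

Intersecting L1 and L2: solving the 2×2 system gives (x, y) = (3, 5).
Substitute into L3: (-2)(3) + (-2)(5) = -16.
This equals -16, so (3, 5) lies on all three lines and they are concurrent.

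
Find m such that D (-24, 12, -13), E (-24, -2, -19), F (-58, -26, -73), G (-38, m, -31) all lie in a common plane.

12

Coplanarity ⇔ det[DE; DF; DG] = 0.
Expanding, this is linear in m: (204)m + (-2448) = 0.
So m = 12.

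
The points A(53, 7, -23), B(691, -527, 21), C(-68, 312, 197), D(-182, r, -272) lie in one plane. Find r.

Normal to plane ABC: n = (-130900, -145684, 129976); plane equation n·P = -10946936.
Requiring n·D = -10946936: (-145684)r + (-11529672) = -10946936.
So r = -4.

-4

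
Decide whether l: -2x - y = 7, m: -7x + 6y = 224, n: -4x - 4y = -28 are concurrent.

Intersecting l and m: solving the 2×2 system gives (x, y) = (-14, 21).
Substitute into n: (-4)(-14) + (-4)(21) = -28.
This equals -28, so (-14, 21) lies on all three lines and they are concurrent.

Yes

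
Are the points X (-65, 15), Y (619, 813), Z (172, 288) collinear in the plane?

XY = (684, 798), XZ = (237, 273).
det[XY; XZ] = (684)(273) − (798)(237) = -2394.
The determinant is nonzero, so they are not collinear.

No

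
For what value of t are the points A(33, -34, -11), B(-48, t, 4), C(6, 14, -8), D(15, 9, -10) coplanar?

44

Normal to plane ACD: n = (-81, -27, -297); plane equation n·P = 1512.
Requiring n·B = 1512: (-27)t + (2700) = 1512.
So t = 44.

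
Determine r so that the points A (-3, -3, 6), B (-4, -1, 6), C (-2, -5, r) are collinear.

Direction AB = (-1, 2, 0). From the x-coordinate of C, the parameter along the line is τ = (-2 − (-3))/(-1) = -1.
Then r = 6 + (-1)·(0) = 6.

6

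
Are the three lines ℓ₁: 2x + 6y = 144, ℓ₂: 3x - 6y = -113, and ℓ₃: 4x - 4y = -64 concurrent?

The three lines meet at one point iff the augmented coefficient matrix [aᵢ bᵢ cᵢ] has rank < 3, i.e. its determinant vanishes.
Here the determinant is 32.
Nonzero, so no common point exists.

No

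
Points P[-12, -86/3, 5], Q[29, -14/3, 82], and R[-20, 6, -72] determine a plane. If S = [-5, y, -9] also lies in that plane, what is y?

-22/3

Coplanarity requires PQ · (PR × PS) = 0.
PQ = (41, 24, 77), PR = (-8, 104/3, -77); the triple product is linear in y with coefficient 2541 and constant term 18634.
Setting it to zero: y = -22/3.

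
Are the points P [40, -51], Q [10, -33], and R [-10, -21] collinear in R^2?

Yes

PQ = (-30, 18), PR = (-50, 30).
Twice the signed area of △PQR is (-30)(30) − (18)(-50) = 0.
The triangle is degenerate (zero area), so the points are collinear.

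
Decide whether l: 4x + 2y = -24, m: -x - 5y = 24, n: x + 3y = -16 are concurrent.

Yes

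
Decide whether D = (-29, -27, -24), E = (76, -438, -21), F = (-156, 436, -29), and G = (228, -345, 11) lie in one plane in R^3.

Yes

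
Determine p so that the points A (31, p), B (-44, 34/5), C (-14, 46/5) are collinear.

64/5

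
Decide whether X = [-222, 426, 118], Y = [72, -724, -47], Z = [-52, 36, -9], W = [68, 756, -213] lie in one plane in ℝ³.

With X as base: XY = (294, -1150, -165), XZ = (170, -390, -127), XW = (290, 330, -331).
XZ × XW = (171000, 19440, 169200).
XY · (XZ × XW) = 0.
The scalar triple product vanishes, so the four points are coplanar.

Yes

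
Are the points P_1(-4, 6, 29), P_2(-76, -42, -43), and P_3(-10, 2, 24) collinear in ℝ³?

No

P_1P_2 = (-72, -48, -72), P_1P_3 = (-6, -4, -5).
P_1P_2 × P_1P_3 = (-48, 72, 0).
The cross product is nonzero, so the points do not lie on one line.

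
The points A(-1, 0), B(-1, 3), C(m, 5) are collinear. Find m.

The three points are collinear iff det[AB; AC] = 0.
This determinant is linear in m: (-3)m + (-3) = 0, so m = -1.

-1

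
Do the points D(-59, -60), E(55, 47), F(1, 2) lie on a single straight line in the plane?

No

DE = (114, 107), DF = (60, 62).
Twice the signed area of △DEF is (114)(62) − (107)(60) = 648.
The area is nonzero, so the three points are not collinear.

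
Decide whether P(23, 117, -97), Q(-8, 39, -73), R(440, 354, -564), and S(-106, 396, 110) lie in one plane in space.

The four points are coplanar iff the 3×3 determinant with rows PQ, PR, PS is zero.
Rows: (-31, -78, 24), (417, 237, -467), (-129, 279, 207).
Expanding along the first row: (-31)(179352) − (-78)(26076) + (24)(146916) = 0.
Zero determinant ⇒ coplanar.

Yes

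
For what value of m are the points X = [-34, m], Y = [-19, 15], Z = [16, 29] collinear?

The three points are collinear iff det[XY; XZ] = 0.
This determinant is linear in m: (35)m + (-315) = 0, so m = 9.

9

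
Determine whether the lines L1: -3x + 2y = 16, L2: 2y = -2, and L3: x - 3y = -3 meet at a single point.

Intersecting L1 and L2: solving the 2×2 system gives (x, y) = (-6, -1).
Substitute into L3: (1)(-6) + (-3)(-1) = -3.
This equals -3, so (-6, -1) lies on all three lines and they are concurrent.

Yes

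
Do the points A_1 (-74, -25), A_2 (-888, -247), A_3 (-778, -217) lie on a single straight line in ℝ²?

A_1A_2 = (-814, -222), A_1A_3 = (-704, -192).
Twice the signed area of △A_1A_2A_3 is (-814)(-192) − (-222)(-704) = 0.
The triangle is degenerate (zero area), so the points are collinear.

Yes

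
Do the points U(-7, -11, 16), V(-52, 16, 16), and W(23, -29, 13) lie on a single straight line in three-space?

No

UV = (-45, 27, 0), UW = (30, -18, -3).
UV × UW = (-81, -135, 0).
The cross product is nonzero, so the points do not lie on one line.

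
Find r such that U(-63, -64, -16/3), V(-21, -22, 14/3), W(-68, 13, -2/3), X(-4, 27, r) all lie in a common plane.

Coplanarity ⇔ det[UV; UW; UX] = 0.
Expanding, this is linear in r: (3444)r + (-37884) = 0.
So r = 11.

11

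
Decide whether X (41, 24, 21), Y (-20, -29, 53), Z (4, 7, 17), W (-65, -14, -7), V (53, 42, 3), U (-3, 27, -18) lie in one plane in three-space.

No

The plane through X, Y, Z has normal n = XY × XZ = (756, -1428, -924) and equation n·P = -22680.
Checking the remaining points: n·W = -22680, n·V = -22680, n·U = -24192.
Since n·U = -24192 ≠ -22680, U is off the plane and the points are not all coplanar.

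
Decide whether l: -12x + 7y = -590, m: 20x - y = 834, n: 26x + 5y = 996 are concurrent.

Yes

Intersecting l and m: solving the 2×2 system gives (x, y) = (41, -14).
Substitute into n: (26)(41) + (5)(-14) = 996.
This equals 996, so (41, -14) lies on all three lines and they are concurrent.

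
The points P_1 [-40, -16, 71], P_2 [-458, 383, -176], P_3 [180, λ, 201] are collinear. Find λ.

Direction P_1P_2 = (-418, 399, -247). From the x-coordinate of P_3, the parameter along the line is τ = (180 − (-40))/(-418) = -10/19.
Then λ = (-16) + (-10/19)·(399) = -226.

-226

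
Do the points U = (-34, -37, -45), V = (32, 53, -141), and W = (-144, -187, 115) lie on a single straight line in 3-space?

Yes

UV = (66, 90, -96), UW = (-110, -150, 160).
Each component of UW is -5/3 times the corresponding component of UV, so UW = -5/3·UV and the points are collinear.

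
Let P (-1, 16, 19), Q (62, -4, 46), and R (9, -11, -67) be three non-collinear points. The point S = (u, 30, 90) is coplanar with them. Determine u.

10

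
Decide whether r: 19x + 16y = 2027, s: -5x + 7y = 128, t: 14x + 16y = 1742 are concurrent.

Intersecting r and s: solving the 2×2 system gives (x, y) = (57, 59).
Substitute into t: (14)(57) + (16)(59) = 1742.
This equals 1742, so (57, 59) lies on all three lines and they are concurrent.

Yes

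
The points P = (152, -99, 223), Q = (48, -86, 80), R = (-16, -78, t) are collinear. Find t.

-8

Direction PQ = (-104, 13, -143). From the x-coordinate of R, the parameter along the line is τ = (-16 − 152)/(-104) = 21/13.
Then t = 223 + 21/13·(-143) = -8.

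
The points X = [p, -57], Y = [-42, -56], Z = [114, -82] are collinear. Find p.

-36

Collinearity: (X − Y) must be parallel to (Z − Y) = (156, -26).
Cross-multiplying the components: (p − (-42))·(-26) = (-1)·(156).
Solving gives p = -36.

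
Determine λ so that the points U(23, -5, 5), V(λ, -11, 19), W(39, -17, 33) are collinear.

31

Direction UW = (16, -12, 28). From the y-coordinate of V, the parameter along the line is τ = (-11 − (-5))/(-12) = 1/2.
Then λ = 23 + 1/2·(16) = 31.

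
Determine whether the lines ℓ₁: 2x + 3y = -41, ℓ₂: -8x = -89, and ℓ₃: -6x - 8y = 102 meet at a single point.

No

The three lines meet at one point iff the augmented coefficient matrix [aᵢ bᵢ cᵢ] has rank < 3, i.e. its determinant vanishes.
Here the determinant is 2.
Nonzero, so no common point exists.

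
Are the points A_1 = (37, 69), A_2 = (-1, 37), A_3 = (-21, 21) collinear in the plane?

A_1A_2 = (-38, -32), A_1A_3 = (-58, -48).
If collinear, A_1A_3 would be a scalar multiple of A_1A_2. But (-38)·(-48) ≠ (-32)·(-58) (difference -32), so they are not parallel; the points are not collinear.

No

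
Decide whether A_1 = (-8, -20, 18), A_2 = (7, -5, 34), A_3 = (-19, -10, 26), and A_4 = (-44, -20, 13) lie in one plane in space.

No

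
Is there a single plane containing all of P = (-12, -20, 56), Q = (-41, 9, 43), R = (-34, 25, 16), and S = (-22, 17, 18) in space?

No

A normal to the plane through P, Q, R is n = PQ × PR = (-575, -874, -667).
The plane has equation n·X = -12972. For S: n·S = -14214.
-14214 ≠ -12972, so S is off the plane.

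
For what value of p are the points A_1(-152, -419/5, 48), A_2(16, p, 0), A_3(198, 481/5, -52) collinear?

13/5

Collinearity requires A_1A_2 × A_1A_3 = 0; each component is linear in p.
The x-component gives (-100)p + (260) = 0, so p = 13/5.
The remaining components then also vanish.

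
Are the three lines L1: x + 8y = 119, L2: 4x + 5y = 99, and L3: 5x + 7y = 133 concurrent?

No

The three lines meet at one point iff the augmented coefficient matrix [aᵢ bᵢ cᵢ] has rank < 3, i.e. its determinant vanishes.
Here the determinant is 33.
Nonzero, so no common point exists.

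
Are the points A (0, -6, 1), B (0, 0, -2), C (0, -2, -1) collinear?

AB = (0, 6, -3), AC = (0, 4, -2).
Each component of AC is 2/3 times the corresponding component of AB, so AC = 2/3·AB and the points are collinear.

Yes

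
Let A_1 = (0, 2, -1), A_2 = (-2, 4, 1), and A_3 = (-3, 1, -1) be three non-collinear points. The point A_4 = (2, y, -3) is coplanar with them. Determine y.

Coplanarity requires A_1A_2 · (A_1A_3 × A_1A_4) = 0.
A_1A_2 = (-2, 2, 2), A_1A_3 = (-3, -1, 0); the triple product is linear in y with coefficient -6 and constant term 0.
Setting it to zero: y = 0.

0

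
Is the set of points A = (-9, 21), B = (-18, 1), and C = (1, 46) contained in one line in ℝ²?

AB = (-9, -20), AC = (10, 25).
Twice the signed area of △ABC is (-9)(25) − (-20)(10) = -25.
The area is nonzero, so the three points are not collinear.

No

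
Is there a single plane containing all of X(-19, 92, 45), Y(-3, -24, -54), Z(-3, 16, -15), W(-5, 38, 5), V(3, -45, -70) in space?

No

The plane through X, Y, Z has normal n = XY × XZ = (-564, -624, 640) and equation n·P = -17892.
Checking the remaining points: n·W = -17692, n·V = -18412.
Since n·W = -17692 ≠ -17892, W is off the plane and the points are not all coplanar.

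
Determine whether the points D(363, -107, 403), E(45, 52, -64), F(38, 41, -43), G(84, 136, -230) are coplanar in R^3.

Yes

The four points are coplanar iff the 3×3 determinant with rows DE, DF, DG is zero.
Rows: (-318, 159, -467), (-325, 148, -446), (-279, 243, -633).
Expanding along the first row: (-318)(14694) − (159)(81291) + (-467)(-37683) = 0.
Zero determinant ⇒ coplanar.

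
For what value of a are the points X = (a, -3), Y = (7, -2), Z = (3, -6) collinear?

Collinearity: (X − Y) must be parallel to (Z − Y) = (-4, -4).
Cross-multiplying the components: (a − 7)·(-4) = (-1)·(-4).
Solving gives a = 6.

6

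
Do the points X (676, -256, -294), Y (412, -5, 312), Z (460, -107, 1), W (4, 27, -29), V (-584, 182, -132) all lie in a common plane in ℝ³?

No

The plane through X, Y, Z has normal n = XY × XZ = (-16249, -53016, 14880) and equation n·P = -1786948.
Checking the remaining points: n·W = -1927948, n·V = -2123656.
Since n·W = -1927948 ≠ -1786948, W is off the plane and the points are not all coplanar.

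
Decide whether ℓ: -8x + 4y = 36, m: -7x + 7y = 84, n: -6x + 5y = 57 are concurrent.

The three lines meet at one point iff the augmented coefficient matrix [aᵢ bᵢ cᵢ] has rank < 3, i.e. its determinant vanishes.
Here the determinant is 0.
It vanishes, so the lines are concurrent at (3, 15).

Yes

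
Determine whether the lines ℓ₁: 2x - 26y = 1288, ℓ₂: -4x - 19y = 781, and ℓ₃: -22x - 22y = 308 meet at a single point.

No

Lines aᵢx + bᵢy = cᵢ with pairwise distinct directions are concurrent exactly when det[aᵢ bᵢ cᵢ] = 0.
Here the determinant is 12320.
Nonzero, so no common point exists.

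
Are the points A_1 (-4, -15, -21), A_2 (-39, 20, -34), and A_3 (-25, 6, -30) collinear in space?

A_1A_2 = (-35, 35, -13), A_1A_3 = (-21, 21, -9).
Comparing components 2 and 3: (35)(-9) − (-13)(21) = -42 ≠ 0, so A_1A_2 and A_1A_3 are not parallel and the points are not collinear.

No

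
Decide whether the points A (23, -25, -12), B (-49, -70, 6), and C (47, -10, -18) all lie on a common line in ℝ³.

AB = (-72, -45, 18), AC = (24, 15, -6).
Each component of AC is -1/3 times the corresponding component of AB, so AC = -1/3·AB and the points are collinear.

Yes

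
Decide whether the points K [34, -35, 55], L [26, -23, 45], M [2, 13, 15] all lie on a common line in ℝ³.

Yes

KL = (-8, 12, -10), KM = (-32, 48, -40).
KL × KM = (0, 0, 0).
The cross product vanishes, so the three points are collinear.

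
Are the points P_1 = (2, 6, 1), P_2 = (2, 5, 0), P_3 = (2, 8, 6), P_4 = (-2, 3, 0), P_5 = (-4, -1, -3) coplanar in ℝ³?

The plane through P_1, P_2, P_3 has normal n = P_1P_2 × P_1P_3 = (-3, 0, 0) and equation n·P = -6.
Checking the remaining points: n·P_4 = 6, n·P_5 = 12.
Since n·P_4 = 6 ≠ -6, P_4 is off the plane and the points are not all coplanar.

No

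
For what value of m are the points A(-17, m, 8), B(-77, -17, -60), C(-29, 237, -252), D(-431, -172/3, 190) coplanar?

-551/3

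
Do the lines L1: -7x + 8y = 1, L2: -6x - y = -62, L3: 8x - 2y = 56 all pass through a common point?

Yes

Intersecting L1 and L2: solving the 2×2 system gives (x, y) = (9, 8).
Substitute into L3: (8)(9) + (-2)(8) = 56.
This equals 56, so (9, 8) lies on all three lines and they are concurrent.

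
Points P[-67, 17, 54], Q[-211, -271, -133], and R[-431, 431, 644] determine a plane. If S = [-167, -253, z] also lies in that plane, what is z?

-141

The plane through P, Q, R has equation −92502x + 153028y − 164448z = -81082.
Substituting S: (-164448)z + (-23268250) = -81082, so z = -141.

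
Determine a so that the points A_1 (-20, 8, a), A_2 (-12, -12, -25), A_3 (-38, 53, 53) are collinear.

-1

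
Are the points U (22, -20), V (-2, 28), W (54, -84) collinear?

Yes

UV = (-24, 48), UW = (32, -64).
Checking proportionality: UW = -4/3·UV, so the vectors are parallel and the points are collinear.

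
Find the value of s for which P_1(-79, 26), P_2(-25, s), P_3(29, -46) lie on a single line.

Collinearity: (P_2 − P_1) must be parallel to (P_3 − P_1) = (108, -72).
Cross-multiplying the components: (s − 26)·(108) = (54)·(-72).
Solving gives s = -10.

-10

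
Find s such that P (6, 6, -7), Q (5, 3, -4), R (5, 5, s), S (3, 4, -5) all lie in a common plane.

-6

Coplanarity ⇔ det[PQ; PR; PS] = 0.
Expanding, this is linear in s: (7)s + (42) = 0.
So s = -6.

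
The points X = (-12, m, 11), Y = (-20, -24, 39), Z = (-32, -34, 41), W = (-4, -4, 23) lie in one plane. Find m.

-4

Coplanarity ⇔ det[XY; XZ; XW] = 0.
Expanding, this is linear in m: (160)m + (640) = 0.
So m = -4.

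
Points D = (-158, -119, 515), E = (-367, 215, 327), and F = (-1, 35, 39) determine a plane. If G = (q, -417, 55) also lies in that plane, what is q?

A normal to the plane is n = DE × DF = (-130032, -129000, -84624).
G lies in the plane iff n · DG = 0.
This gives (-130032)q + (56823984) = 0, so q = 437.

437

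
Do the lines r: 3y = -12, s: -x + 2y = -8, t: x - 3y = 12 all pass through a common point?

Yes

Intersecting r and s: solving the 2×2 system gives (x, y) = (0, -4).
Substitute into t: (1)(0) + (-3)(-4) = 12.
This equals 12, so (0, -4) lies on all three lines and they are concurrent.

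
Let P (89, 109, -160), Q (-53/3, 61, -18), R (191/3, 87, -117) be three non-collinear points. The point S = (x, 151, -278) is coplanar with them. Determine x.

Coplanarity requires PQ · (PR × PS) = 0.
PQ = (-320/3, -48, 142), PR = (-76/3, -22, 43); the triple product is linear in x with coefficient 1060 and constant term -558620/3.
Setting it to zero: x = 527/3.

527/3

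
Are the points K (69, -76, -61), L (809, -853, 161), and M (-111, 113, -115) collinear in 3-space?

Yes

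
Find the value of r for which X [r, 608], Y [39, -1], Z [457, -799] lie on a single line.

-280

Collinearity: (X − Y) must be parallel to (Z − Y) = (418, -798).
Cross-multiplying the components: (r − 39)·(-798) = (609)·(418).
Solving gives r = -280.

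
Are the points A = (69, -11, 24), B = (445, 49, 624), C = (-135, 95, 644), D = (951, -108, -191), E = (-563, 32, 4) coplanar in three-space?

No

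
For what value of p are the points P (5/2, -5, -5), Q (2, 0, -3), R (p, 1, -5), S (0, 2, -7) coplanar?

The points are coplanar iff PQ · (PR × PS) = 0.
Expanding, this is linear in p: (24)p + (-24) = 0.
So p = 1.

1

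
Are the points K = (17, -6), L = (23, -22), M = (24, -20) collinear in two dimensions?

KL = (6, -16), KM = (7, -14).
Twice the signed area of △KLM is (6)(-14) − (-16)(7) = 28.
The area is nonzero, so the three points are not collinear.

No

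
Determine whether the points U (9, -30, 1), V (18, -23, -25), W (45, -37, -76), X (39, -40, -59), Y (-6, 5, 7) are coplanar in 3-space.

No

The plane through U, V, W has normal n = UV × UW = (-721, -243, -315) and equation n·P = 486.
Checking the remaining points: n·X = 186, n·Y = 906.
Since n·X = 186 ≠ 486, X is off the plane and the points are not all coplanar.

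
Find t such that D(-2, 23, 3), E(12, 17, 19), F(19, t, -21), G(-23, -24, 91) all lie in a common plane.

38

Normal to plane DEG: n = (224, -1568, -784); plane equation n·P = -38864.
Requiring n·F = -38864: (-1568)t + (20720) = -38864.
So t = 38.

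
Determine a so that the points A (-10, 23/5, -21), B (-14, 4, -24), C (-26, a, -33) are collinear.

11/5

Collinearity requires AB × AC = 0; each component is linear in a.
The x-component gives (3)a + (-33/5) = 0, so a = 11/5.
The remaining components then also vanish.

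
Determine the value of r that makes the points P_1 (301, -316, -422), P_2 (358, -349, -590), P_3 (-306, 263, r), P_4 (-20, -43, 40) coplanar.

Normal to plane P_1P_2P_4: n = (30618, 27594, 4968); plane equation n·P = -1600182.
Requiring n·P_3 = -1600182: (4968)r + (-2111886) = -1600182.
So r = 103.

103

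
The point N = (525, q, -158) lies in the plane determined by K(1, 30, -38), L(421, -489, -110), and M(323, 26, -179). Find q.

-479

A normal to the plane is n = KL × KM = (72891, 36036, 165438).
N lies in the plane iff n · KN = 0.
This gives (36036)q + (17261244) = 0, so q = -479.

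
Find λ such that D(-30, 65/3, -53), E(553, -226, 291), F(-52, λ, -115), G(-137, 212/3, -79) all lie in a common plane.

Coplanarity ⇔ det[DE; DF; DG] = 0.
Expanding, this is linear in λ: (21650)λ + (-1710350/3) = 0.
So λ = 79/3.

79/3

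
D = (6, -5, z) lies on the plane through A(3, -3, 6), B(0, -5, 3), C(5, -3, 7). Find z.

The plane through A, B, C has equation −2x − 3y + 4z = 27.
Substituting D: (4)z + (3) = 27, so z = 6.

6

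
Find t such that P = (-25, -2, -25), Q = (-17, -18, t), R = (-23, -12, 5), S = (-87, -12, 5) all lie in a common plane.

Normal to plane PRS: n = (0, -1920, -640); plane equation n·X = 19840.
Requiring n·Q = 19840: (-640)t + (34560) = 19840.
So t = 23.

23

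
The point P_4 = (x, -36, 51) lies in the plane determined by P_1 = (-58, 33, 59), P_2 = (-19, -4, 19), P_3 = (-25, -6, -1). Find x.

The plane through P_1, P_2, P_3 has equation 660x + 1020y − 300z = -22320.
Substituting P_4: (660)x + (-52020) = -22320, so x = 45.

45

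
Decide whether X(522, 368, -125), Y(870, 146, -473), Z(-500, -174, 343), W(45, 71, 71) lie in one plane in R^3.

No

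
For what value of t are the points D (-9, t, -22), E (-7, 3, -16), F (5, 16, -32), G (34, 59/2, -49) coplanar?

8

The points are coplanar iff DE · (DF × DG) = 0.
Expanding, this is linear in t: (260)t + (-2080) = 0.
So t = 8.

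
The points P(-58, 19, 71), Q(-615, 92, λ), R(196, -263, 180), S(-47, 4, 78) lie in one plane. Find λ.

Normal to plane PRS: n = (-339, -579, -708); plane equation n·X = -41607.
Requiring n·Q = -41607: (-708)λ + (155217) = -41607.
So λ = 278.

278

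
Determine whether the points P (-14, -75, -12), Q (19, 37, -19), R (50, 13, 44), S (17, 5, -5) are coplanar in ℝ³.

The four points are coplanar iff the 3×3 determinant with rows PQ, PR, PS is zero.
Rows: (33, 112, -7), (64, 88, 56), (31, 80, 7).
Expanding along the first row: (33)(-3864) − (112)(-1288) + (-7)(2392) = 0.
Zero determinant ⇒ coplanar.

Yes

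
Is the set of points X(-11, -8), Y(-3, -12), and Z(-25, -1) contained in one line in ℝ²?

XY = (8, -4), XZ = (-14, 7).
Twice the signed area of △XYZ is (8)(7) − (-4)(-14) = 0.
The triangle is degenerate (zero area), so the points are collinear.

Yes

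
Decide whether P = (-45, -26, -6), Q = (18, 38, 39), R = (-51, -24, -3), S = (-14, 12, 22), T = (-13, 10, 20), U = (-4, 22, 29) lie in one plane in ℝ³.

The plane through P, Q, R has normal n = PQ × PR = (102, -459, 510) and equation n·X = 4284.
Checking the remaining points: n·S = 4284, n·T = 4284, n·U = 4284.
All equal 4284, so all 6 points lie in one plane.

Yes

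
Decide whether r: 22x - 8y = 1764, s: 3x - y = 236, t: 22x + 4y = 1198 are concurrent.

No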